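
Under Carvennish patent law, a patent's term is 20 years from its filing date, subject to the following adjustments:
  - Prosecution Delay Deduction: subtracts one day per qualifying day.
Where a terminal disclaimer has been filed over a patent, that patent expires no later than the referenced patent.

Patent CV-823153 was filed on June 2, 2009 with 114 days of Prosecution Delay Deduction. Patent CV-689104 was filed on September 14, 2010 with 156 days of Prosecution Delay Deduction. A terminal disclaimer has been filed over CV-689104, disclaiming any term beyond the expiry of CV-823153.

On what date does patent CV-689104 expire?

February 8, 2029

Natural term of CV-689104:
  Base: filing + 20 years → 14 September 2030.
  Prosecution Delay Deduction: −156 days → 11 April 2030.
Expiry of referenced patent CV-823153:
  Base: filing + 20 years → 2 June 2029.
  Prosecution Delay Deduction: −114 days → 8 February 2029.
Terminal disclaimer: CV-689104 expires on the earlier of 11 April 2030 and 8 February 2029.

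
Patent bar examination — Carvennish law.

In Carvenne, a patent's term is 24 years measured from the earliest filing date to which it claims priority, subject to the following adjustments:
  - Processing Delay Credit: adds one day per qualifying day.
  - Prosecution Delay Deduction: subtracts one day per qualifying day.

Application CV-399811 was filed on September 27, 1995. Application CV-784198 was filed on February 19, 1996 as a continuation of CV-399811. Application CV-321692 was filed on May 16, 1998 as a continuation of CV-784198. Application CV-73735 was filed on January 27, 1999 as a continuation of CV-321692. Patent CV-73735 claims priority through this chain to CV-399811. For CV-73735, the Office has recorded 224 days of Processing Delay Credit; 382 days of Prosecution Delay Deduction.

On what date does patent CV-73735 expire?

Earliest priority filing: 27 September 1995.
Base term: 27 September 1995 + 24 years → 27 September 2019.
Processing Delay Credit: +224 days → 8 May 2020.
Prosecution Delay Deduction: −382 days → 22 April 2019.

2019-04-22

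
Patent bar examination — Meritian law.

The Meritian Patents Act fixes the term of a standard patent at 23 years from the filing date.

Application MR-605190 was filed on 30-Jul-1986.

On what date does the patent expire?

2009-07-30

Filing date + 23 years → 30 July 2009.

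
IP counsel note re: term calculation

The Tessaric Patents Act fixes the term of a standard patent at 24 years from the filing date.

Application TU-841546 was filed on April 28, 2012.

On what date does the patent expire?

2036-04-28

Filing date + 24 years → 28 April 2036.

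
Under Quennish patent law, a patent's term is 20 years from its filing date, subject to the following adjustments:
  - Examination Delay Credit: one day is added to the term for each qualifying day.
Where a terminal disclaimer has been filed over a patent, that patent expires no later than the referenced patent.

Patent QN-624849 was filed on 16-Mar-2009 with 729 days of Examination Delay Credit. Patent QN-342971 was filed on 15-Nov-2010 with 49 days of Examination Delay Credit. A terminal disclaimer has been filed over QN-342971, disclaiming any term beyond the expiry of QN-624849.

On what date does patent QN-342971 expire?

2031-01-03

Natural term of QN-342971:
  Base: filing + 20 years → 15 November 2030.
  Examination Delay Credit: +49 days → 3 January 2031.
Expiry of referenced patent QN-624849:
  Base: filing + 20 years → 16 March 2029.
  Examination Delay Credit: +729 days → 15 March 2031.
Terminal disclaimer: QN-342971 expires on the earlier of 3 January 2031 and 15 March 2031.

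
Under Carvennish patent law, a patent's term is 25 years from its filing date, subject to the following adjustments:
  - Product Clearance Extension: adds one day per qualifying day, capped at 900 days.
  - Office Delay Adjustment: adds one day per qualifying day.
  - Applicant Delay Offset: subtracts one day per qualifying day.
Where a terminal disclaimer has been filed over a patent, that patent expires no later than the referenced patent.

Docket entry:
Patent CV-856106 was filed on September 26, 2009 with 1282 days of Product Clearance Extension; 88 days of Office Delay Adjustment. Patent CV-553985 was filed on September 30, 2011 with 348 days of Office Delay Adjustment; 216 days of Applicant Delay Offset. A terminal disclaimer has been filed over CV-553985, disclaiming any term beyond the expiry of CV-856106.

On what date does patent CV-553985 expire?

Natural term of CV-553985:
  Base: filing + 25 years → 30 September 2036.
  Office Delay Adjustment: +348 days → 13 September 2037.
  Applicant Delay Offset: −216 days → 9 February 2037.
Expiry of referenced patent CV-856106:
  Base: filing + 25 years → 26 September 2034.
  Product Clearance Extension: 1282 days claimed exceeds the 900-day cap, so +900 days → 14 March 2037.
  Office Delay Adjustment: +88 days → 10 June 2037.
Terminal disclaimer: CV-553985 expires on the earlier of 9 February 2037 and 10 June 2037.

February 9, 2037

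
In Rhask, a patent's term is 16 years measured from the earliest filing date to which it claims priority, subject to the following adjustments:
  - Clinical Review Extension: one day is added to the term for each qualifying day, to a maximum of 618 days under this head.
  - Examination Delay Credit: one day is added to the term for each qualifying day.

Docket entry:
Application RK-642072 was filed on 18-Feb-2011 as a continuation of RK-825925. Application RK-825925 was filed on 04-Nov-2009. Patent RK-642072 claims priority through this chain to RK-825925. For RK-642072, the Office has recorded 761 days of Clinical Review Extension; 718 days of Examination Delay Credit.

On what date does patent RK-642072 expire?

Earliest priority filing: 4 November 2009.
Base term: 4 November 2009 + 16 years → 4 November 2025.
Clinical Review Extension: 761 days claimed exceeds the 618-day cap, so +618 days → 15 July 2027.
Examination Delay Credit: +718 days → 2 July 2029.

July 2, 2029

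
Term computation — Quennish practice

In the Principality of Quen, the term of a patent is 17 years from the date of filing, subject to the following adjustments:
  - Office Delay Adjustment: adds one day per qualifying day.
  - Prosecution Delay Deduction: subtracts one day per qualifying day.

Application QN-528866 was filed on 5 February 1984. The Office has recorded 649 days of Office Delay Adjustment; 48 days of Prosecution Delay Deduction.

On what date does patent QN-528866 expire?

Base term: filing date + 17 years → 5 February 2001.
Office Delay Adjustment: +649 days → 16 November 2002.
Prosecution Delay Deduction: −48 days → 29 September 2002.

2002-09-29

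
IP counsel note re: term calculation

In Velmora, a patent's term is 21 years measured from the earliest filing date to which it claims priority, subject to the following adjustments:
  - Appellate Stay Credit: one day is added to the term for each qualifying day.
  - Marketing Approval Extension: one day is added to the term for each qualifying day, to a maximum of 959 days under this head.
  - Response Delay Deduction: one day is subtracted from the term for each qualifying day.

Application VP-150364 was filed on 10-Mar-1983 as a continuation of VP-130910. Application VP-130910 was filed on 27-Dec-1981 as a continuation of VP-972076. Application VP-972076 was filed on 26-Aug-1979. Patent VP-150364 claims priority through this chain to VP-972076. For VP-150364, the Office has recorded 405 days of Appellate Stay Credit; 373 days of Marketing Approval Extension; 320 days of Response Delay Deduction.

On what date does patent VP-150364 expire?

2001-11-27

Earliest priority filing: 26 August 1979.
Base term: 26 August 1979 + 21 years → 26 August 2000.
Appellate Stay Credit: +405 days → 5 October 2001.
Marketing Approval Extension: 373 days (within the 959-day cap) → +373 days → 13 October 2002.
Response Delay Deduction: −320 days → 27 November 2001.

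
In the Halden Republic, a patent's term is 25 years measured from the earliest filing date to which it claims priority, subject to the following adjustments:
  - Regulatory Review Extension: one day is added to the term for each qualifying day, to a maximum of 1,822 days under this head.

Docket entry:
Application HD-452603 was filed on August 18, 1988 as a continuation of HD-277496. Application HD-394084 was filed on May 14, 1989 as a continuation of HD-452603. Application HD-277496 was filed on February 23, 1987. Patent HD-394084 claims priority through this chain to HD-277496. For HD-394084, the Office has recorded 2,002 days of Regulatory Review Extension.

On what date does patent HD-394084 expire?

Earliest priority filing: 23 February 1987.
Base term: 23 February 1987 + 25 years → 23 February 2012.
Regulatory Review Extension: 2002 days claimed exceeds the 1822-day cap, so +1822 days → 18 February 2017.

2017-02-18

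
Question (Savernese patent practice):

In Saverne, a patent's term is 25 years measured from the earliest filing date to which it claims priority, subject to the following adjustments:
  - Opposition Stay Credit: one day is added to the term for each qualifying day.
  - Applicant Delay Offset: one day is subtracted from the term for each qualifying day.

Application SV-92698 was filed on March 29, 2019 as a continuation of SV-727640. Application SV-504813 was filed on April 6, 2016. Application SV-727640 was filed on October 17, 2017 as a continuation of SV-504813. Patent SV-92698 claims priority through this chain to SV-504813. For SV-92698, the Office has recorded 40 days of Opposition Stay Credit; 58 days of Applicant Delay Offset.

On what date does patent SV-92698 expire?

Earliest priority filing: 6 April 2016.
Base term: 6 April 2016 + 25 years → 6 April 2041.
Opposition Stay Credit: +40 days → 16 May 2041.
Applicant Delay Offset: −58 days → 19 March 2041.

March 19, 2041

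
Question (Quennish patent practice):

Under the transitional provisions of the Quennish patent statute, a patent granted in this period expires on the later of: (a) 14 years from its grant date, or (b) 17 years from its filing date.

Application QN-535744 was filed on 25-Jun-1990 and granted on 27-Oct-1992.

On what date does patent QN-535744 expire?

2007-06-25

(a) grant + 14 years → 27 October 2006.
(b) filing + 17 years → 25 June 2007.
Later of the two: 25 June 2007.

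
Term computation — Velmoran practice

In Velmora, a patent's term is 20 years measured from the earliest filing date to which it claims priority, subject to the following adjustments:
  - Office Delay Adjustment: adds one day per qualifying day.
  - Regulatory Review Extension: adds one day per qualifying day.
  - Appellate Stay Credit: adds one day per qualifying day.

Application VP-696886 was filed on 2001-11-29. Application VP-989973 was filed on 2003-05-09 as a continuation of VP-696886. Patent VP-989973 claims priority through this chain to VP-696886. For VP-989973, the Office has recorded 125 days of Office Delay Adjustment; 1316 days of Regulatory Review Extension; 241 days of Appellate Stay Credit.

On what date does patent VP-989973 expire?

2026-07-08

Earliest priority filing: 29 November 2001.
Base term: 29 November 2001 + 20 years → 29 November 2021.
Office Delay Adjustment: +125 days → 3 April 2022.
Regulatory Review Extension: +1316 days → 9 November 2025.
Appellate Stay Credit: +241 days → 8 July 2026.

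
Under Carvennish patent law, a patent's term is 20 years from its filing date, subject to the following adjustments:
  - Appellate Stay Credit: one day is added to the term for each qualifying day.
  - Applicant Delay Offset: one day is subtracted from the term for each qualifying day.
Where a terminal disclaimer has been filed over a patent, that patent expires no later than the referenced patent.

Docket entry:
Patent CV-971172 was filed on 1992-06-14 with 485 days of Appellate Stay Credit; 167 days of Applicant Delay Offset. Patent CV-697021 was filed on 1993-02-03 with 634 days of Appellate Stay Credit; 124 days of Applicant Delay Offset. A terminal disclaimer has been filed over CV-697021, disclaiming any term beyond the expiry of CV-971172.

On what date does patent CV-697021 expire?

Natural term of CV-697021:
  Base: filing + 20 years → 3 February 2013.
  Appellate Stay Credit: +634 days → 30 October 2014.
  Applicant Delay Offset: −124 days → 28 June 2014.
Expiry of referenced patent CV-971172:
  Base: filing + 20 years → 14 June 2012.
  Appellate Stay Credit: +485 days → 12 October 2013.
  Applicant Delay Offset: −167 days → 28 April 2013.
Terminal disclaimer: CV-697021 expires on the earlier of 28 June 2014 and 28 April 2013.

2013-04-28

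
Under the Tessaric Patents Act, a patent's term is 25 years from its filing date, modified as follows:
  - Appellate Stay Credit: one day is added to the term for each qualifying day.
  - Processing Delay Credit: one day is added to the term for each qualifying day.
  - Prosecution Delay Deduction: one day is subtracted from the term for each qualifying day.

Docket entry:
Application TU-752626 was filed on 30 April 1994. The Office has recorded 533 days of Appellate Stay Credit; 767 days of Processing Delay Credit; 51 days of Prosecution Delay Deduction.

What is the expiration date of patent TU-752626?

September 30, 2022

Base term: filing date + 25 years → 30 April 2019.
Appellate Stay Credit: +533 days → 14 October 2020.
Processing Delay Credit: +767 days → 20 November 2022.
Prosecution Delay Deduction: −51 days → 30 September 2022.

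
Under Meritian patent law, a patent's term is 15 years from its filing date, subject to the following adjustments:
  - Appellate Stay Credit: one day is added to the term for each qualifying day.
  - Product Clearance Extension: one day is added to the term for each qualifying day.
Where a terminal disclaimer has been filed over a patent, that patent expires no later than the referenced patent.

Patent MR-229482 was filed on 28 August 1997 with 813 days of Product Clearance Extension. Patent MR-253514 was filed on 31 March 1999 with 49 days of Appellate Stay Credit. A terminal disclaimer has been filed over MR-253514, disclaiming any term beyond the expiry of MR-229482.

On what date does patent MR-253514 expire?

May 19, 2014

Natural term of MR-253514:
  Base: filing + 15 years → 31 March 2014.
  Appellate Stay Credit: +49 days → 19 May 2014.
Expiry of referenced patent MR-229482:
  Base: filing + 15 years → 28 August 2012.
  Product Clearance Extension: +813 days → 19 November 2014.
Terminal disclaimer: MR-253514 expires on the earlier of 19 May 2014 and 19 November 2014.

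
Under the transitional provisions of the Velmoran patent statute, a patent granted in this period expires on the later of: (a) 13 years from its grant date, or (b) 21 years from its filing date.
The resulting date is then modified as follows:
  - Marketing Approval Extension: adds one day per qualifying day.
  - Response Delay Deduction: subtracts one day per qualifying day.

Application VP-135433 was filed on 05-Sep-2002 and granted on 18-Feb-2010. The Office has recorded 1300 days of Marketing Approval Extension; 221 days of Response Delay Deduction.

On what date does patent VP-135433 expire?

2026-08-19

(a) grant + 13 years → 18 February 2023.
(b) filing + 21 years → 5 September 2023.
Later of the two: 5 September 2023.
Marketing Approval Extension: +1300 days → 28 March 2027.
Response Delay Deduction: −221 days → 19 August 2026.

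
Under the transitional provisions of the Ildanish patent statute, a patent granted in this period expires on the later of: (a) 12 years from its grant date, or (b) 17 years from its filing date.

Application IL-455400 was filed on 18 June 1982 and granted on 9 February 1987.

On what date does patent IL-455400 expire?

(a) grant + 12 years → 9 February 1999.
(b) filing + 17 years → 18 June 1999.
Later of the two: 18 June 1999.

1999-06-18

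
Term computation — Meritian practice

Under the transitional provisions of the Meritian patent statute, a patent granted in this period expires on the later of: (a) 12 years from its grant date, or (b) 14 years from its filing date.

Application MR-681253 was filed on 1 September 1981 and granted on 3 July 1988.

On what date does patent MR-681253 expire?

2000-07-03

(a) grant + 12 years → 3 July 2000.
(b) filing + 14 years → 1 September 1995.
Later of the two: 3 July 2000.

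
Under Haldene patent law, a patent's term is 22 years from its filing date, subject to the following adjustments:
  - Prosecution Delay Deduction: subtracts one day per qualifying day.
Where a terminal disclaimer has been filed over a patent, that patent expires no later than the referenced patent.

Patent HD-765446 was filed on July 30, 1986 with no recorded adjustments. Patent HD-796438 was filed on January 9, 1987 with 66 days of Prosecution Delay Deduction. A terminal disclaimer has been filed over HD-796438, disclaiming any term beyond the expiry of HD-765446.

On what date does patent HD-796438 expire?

Natural term of HD-796438:
  Base: filing + 22 years → 9 January 2009.
  Prosecution Delay Deduction: −66 days → 4 November 2008.
Expiry of referenced patent HD-765446:
  Base: filing + 22 years → 30 July 2008.
Terminal disclaimer: HD-796438 expires on the earlier of 4 November 2008 and 30 July 2008.

2008-07-30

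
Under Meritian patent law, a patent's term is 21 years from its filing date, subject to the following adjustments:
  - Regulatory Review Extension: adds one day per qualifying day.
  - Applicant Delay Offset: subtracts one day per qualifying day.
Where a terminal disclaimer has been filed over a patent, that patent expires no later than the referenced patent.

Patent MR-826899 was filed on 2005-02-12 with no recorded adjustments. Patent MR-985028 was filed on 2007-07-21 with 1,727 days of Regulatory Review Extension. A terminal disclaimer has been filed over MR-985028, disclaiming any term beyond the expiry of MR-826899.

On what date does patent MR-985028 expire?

2026-02-12

Natural term of MR-985028:
  Base: filing + 21 years → 21 July 2028.
  Regulatory Review Extension: +1727 days → 13 April 2033.
Expiry of referenced patent MR-826899:
  Base: filing + 21 years → 12 February 2026.
Terminal disclaimer: MR-985028 expires on the earlier of 13 April 2033 and 12 February 2026.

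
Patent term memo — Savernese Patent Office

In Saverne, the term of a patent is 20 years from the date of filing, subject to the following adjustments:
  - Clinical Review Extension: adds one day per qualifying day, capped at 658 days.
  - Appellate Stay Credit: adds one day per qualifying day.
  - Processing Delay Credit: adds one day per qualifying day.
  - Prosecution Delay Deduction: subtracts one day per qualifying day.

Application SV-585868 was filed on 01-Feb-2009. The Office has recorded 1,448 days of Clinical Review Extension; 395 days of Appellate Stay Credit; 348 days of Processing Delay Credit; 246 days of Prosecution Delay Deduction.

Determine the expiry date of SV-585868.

Base term: filing date + 20 years → 1 February 2029.
Clinical Review Extension: 1448 days claimed exceeds the 658-day cap, so +658 days → 21 November 2030.
Appellate Stay Credit: +395 days → 21 December 2031.
Processing Delay Credit: +348 days → 3 December 2032.
Prosecution Delay Deduction: −246 days → 1 April 2032.

April 1, 2032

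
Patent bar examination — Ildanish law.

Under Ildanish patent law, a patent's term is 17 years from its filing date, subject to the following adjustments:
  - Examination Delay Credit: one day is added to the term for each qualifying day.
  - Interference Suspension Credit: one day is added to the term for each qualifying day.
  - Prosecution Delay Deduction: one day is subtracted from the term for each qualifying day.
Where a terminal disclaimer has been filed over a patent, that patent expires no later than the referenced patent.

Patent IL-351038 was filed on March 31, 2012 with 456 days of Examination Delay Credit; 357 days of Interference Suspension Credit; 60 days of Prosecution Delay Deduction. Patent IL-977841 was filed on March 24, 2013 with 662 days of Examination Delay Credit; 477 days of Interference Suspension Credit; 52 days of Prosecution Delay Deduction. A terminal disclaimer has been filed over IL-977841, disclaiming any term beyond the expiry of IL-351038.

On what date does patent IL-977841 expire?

April 23, 2031

Natural term of IL-977841:
  Base: filing + 17 years → 24 March 2030.
  Examination Delay Credit: +662 days → 15 January 2032.
  Interference Suspension Credit: +477 days → 6 May 2033.
  Prosecution Delay Deduction: −52 days → 15 March 2033.
Expiry of referenced patent IL-351038:
  Base: filing + 17 years → 31 March 2029.
  Examination Delay Credit: +456 days → 30 June 2030.
  Interference Suspension Credit: +357 days → 22 June 2031.
  Prosecution Delay Deduction: −60 days → 23 April 2031.
Terminal disclaimer: IL-977841 expires on the earlier of 15 March 2033 and 23 April 2031.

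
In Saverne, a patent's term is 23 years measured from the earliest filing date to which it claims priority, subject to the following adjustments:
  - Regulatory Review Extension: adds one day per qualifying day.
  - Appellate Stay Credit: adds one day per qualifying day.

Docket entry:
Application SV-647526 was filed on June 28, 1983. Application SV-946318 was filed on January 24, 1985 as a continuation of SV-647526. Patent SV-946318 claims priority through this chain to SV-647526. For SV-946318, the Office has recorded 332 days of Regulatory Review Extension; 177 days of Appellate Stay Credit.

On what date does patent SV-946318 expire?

Earliest priority filing: 28 June 1983.
Base term: 28 June 1983 + 23 years → 28 June 2006.
Regulatory Review Extension: +332 days → 26 May 2007.
Appellate Stay Credit: +177 days → 19 November 2007.

2007-11-19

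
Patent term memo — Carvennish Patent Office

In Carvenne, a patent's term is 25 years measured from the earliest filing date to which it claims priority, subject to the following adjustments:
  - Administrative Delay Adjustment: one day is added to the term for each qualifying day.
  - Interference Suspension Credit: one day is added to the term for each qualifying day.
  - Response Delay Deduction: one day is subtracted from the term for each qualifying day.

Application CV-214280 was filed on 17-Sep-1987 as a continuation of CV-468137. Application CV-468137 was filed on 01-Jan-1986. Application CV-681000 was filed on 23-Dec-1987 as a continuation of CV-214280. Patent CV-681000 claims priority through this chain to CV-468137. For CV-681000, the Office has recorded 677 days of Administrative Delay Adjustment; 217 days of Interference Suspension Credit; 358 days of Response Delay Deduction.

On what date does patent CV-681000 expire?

2012-06-20

Earliest priority filing: 1 January 1986.
Base term: 1 January 1986 + 25 years → 1 January 2011.
Administrative Delay Adjustment: +677 days → 8 November 2012.
Interference Suspension Credit: +217 days → 13 June 2013.
Response Delay Deduction: −358 days → 20 June 2012.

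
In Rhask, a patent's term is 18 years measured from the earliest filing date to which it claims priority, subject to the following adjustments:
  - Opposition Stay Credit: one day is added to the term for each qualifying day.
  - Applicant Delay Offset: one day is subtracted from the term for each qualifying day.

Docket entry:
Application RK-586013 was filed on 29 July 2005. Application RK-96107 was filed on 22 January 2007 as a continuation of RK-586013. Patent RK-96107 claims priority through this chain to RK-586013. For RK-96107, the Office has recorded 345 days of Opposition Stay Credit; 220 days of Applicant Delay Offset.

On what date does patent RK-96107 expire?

2023-12-01

Earliest priority filing: 29 July 2005.
Base term: 29 July 2005 + 18 years → 29 July 2023.
Opposition Stay Credit: +345 days → 8 July 2024.
Applicant Delay Offset: −220 days → 1 December 2023.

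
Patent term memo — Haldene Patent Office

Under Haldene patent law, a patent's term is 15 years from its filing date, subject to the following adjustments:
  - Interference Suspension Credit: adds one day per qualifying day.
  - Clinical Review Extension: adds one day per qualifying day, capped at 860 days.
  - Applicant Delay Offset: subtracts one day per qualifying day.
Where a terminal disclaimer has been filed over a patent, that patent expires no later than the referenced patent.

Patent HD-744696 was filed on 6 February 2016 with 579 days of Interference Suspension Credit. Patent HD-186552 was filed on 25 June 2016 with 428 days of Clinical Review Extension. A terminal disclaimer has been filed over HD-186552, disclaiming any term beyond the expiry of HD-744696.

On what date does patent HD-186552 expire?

August 26, 2032

Natural term of HD-186552:
  Base: filing + 15 years → 25 June 2031.
  Clinical Review Extension: 428 days (within the 860-day cap) → +428 days → 26 August 2032.
Expiry of referenced patent HD-744696:
  Base: filing + 15 years → 6 February 2031.
  Interference Suspension Credit: +579 days → 7 September 2032.
Terminal disclaimer: HD-186552 expires on the earlier of 26 August 2032 and 7 September 2032.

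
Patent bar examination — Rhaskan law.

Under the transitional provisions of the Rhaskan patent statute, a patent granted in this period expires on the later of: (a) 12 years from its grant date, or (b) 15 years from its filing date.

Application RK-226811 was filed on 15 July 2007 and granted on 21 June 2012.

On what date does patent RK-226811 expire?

(a) grant + 12 years → 21 June 2024.
(b) filing + 15 years → 15 July 2022.
Later of the two: 21 June 2024.

2024-06-21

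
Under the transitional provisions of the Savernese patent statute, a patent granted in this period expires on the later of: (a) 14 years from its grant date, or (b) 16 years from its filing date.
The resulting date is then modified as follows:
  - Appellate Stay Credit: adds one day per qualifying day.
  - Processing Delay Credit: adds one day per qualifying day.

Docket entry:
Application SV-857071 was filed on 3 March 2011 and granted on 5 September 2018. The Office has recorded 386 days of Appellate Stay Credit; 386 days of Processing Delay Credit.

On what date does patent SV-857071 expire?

(a) grant + 14 years → 5 September 2032.
(b) filing + 16 years → 3 March 2027.
Later of the two: 5 September 2032.
Appellate Stay Credit: +386 days → 26 September 2033.
Processing Delay Credit: +386 days → 17 October 2034.

October 17, 2034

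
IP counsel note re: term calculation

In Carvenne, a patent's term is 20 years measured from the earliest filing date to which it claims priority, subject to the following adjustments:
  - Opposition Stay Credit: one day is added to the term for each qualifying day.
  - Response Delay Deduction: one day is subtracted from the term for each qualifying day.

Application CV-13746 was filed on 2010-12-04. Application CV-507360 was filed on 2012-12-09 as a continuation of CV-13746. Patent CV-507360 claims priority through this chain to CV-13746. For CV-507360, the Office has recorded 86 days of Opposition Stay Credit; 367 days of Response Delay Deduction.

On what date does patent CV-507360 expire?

2030-02-26

Earliest priority filing: 4 December 2010.
Base term: 4 December 2010 + 20 years → 4 December 2030.
Opposition Stay Credit: +86 days → 28 February 2031.
Response Delay Deduction: −367 days → 26 February 2030.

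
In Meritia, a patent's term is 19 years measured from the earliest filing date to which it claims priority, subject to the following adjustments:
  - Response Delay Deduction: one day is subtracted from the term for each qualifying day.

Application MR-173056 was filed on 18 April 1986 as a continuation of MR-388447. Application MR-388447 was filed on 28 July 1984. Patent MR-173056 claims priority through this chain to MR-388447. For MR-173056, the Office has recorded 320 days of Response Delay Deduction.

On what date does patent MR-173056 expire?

Earliest priority filing: 28 July 1984.
Base term: 28 July 1984 + 19 years → 28 July 2003.
Response Delay Deduction: −320 days → 11 September 2002.

2002-09-11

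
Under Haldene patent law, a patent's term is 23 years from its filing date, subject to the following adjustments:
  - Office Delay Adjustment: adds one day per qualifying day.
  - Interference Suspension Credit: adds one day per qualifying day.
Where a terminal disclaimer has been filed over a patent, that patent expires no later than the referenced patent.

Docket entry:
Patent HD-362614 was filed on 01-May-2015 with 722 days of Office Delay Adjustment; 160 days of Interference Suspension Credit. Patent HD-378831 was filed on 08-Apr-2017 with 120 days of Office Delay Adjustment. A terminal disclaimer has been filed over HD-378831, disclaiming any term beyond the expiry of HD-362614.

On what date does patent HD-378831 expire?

2040-08-06

Natural term of HD-378831:
  Base: filing + 23 years → 8 April 2040.
  Office Delay Adjustment: +120 days → 6 August 2040.
Expiry of referenced patent HD-362614:
  Base: filing + 23 years → 1 May 2038.
  Office Delay Adjustment: +722 days → 22 April 2040.
  Interference Suspension Credit: +160 days → 29 September 2040.
Terminal disclaimer: HD-378831 expires on the earlier of 6 August 2040 and 29 September 2040.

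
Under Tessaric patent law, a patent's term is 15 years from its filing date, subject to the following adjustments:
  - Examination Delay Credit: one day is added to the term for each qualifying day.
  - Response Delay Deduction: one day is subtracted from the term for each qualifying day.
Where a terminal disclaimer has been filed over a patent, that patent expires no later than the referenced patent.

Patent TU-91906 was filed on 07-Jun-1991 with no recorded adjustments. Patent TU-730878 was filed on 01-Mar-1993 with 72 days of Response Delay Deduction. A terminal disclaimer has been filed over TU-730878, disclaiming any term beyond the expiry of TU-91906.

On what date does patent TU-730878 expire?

Natural term of TU-730878:
  Base: filing + 15 years → 1 March 2008.
  Response Delay Deduction: −72 days → 20 December 2007.
Expiry of referenced patent TU-91906:
  Base: filing + 15 years → 7 June 2006.
Terminal disclaimer: TU-730878 expires on the earlier of 20 December 2007 and 7 June 2006.

2006-06-07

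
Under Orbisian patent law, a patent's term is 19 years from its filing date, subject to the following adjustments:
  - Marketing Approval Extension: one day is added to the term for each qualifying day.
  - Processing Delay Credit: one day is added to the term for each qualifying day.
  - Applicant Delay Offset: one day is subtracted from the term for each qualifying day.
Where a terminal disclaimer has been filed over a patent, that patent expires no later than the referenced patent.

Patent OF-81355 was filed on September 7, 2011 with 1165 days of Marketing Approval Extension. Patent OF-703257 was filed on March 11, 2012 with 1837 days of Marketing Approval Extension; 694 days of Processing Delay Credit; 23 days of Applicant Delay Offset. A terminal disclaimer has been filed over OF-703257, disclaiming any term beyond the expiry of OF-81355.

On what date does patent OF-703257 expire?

November 15, 2033

Natural term of OF-703257:
  Base: filing + 19 years → 11 March 2031.
  Marketing Approval Extension: +1837 days → 21 March 2036.
  Processing Delay Credit: +694 days → 13 February 2038.
  Applicant Delay Offset: −23 days → 21 January 2038.
Expiry of referenced patent OF-81355:
  Base: filing + 19 years → 7 September 2030.
  Marketing Approval Extension: +1165 days → 15 November 2033.
Terminal disclaimer: OF-703257 expires on the earlier of 21 January 2038 and 15 November 2033.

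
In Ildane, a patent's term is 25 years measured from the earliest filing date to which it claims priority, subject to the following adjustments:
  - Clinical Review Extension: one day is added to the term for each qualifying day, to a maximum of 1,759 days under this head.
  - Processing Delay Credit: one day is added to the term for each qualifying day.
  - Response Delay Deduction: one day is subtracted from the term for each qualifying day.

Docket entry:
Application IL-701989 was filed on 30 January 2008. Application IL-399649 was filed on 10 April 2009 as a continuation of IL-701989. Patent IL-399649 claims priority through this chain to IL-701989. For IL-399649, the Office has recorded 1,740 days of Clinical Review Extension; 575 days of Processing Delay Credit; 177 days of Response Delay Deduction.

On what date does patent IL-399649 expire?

2038-12-08

Earliest priority filing: 30 January 2008.
Base term: 30 January 2008 + 25 years → 30 January 2033.
Clinical Review Extension: 1740 days (within the 1759-day cap) → +1740 days → 5 November 2037.
Processing Delay Credit: +575 days → 3 June 2039.
Response Delay Deduction: −177 days → 8 December 2038.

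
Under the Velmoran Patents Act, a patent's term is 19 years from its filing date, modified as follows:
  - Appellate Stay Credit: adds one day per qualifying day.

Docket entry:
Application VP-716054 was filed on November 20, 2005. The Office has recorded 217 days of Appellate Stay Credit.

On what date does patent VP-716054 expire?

Base term: filing date + 19 years → 20 November 2024.
Appellate Stay Credit: +217 days → 25 June 2025.

2025-06-25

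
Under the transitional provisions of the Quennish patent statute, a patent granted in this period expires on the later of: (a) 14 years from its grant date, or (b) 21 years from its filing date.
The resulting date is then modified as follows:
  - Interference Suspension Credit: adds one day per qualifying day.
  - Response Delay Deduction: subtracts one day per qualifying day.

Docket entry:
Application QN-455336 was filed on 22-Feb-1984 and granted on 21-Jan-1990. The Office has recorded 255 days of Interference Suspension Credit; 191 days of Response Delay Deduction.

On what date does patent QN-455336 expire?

2005-04-27

(a) grant + 14 years → 21 January 2004.
(b) filing + 21 years → 22 February 2005.
Later of the two: 22 February 2005.
Interference Suspension Credit: +255 days → 4 November 2005.
Response Delay Deduction: −191 days → 27 April 2005.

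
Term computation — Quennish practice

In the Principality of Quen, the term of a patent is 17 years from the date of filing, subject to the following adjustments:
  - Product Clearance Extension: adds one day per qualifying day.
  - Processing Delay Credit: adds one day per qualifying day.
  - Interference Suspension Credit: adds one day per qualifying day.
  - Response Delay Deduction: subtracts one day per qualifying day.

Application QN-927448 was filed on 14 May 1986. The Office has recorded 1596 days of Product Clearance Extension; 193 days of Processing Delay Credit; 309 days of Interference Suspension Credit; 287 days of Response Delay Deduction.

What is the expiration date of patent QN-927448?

Base term: filing date + 17 years → 14 May 2003.
Product Clearance Extension: +1596 days → 26 September 2007.
Processing Delay Credit: +193 days → 6 April 2008.
Interference Suspension Credit: +309 days → 9 February 2009.
Response Delay Deduction: −287 days → 28 April 2008.

2008-04-28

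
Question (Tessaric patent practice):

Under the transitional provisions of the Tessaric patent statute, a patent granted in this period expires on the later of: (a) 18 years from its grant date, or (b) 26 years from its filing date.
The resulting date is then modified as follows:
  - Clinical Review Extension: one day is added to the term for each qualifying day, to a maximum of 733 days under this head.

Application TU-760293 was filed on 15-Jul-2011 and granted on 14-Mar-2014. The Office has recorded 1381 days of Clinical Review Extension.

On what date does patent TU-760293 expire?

2039-07-18

(a) grant + 18 years → 14 March 2032.
(b) filing + 26 years → 15 July 2037.
Later of the two: 15 July 2037.
Clinical Review Extension: 1381 days claimed exceeds the 733-day cap, so +733 days → 18 July 2039.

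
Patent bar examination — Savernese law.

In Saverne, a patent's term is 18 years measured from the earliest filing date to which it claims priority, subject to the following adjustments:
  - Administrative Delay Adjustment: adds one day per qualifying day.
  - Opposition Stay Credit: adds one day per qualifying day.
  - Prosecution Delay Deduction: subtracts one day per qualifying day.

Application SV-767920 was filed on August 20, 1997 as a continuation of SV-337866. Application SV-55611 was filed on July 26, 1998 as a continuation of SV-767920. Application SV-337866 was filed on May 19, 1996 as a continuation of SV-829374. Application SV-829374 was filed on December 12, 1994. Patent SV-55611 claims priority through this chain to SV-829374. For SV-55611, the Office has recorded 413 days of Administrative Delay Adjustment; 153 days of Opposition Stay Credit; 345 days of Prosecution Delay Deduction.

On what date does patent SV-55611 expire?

2013-07-21

Earliest priority filing: 12 December 1994.
Base term: 12 December 1994 + 18 years → 12 December 2012.
Administrative Delay Adjustment: +413 days → 29 January 2014.
Opposition Stay Credit: +153 days → 1 July 2014.
Prosecution Delay Deduction: −345 days → 21 July 2013.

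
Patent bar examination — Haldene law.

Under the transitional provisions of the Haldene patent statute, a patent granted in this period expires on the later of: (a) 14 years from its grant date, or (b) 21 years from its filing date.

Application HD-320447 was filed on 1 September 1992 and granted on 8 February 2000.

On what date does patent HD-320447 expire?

2014-02-08

(a) grant + 14 years → 8 February 2014.
(b) filing + 21 years → 1 September 2013.
Later of the two: 8 February 2014.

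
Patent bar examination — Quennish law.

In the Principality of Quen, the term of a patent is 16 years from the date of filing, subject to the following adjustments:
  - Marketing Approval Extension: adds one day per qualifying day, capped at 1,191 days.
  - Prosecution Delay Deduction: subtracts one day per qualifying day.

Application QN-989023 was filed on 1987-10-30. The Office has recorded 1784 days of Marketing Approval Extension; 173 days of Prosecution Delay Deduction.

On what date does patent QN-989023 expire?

Base term: filing date + 16 years → 30 October 2003.
Marketing Approval Extension: 1784 days claimed exceeds the 1191-day cap, so +1191 days → 2 February 2007.
Prosecution Delay Deduction: −173 days → 13 August 2006.

August 13, 2006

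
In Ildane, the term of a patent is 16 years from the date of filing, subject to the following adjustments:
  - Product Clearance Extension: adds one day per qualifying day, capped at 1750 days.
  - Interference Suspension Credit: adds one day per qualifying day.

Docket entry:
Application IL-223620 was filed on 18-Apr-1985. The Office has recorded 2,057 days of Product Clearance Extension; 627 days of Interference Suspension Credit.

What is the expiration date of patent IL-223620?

Base term: filing date + 16 years → 18 April 2001.
Product Clearance Extension: 2057 days claimed exceeds the 1750-day cap, so +1750 days → 1 February 2006.
Interference Suspension Credit: +627 days → 21 October 2007.

2007-10-21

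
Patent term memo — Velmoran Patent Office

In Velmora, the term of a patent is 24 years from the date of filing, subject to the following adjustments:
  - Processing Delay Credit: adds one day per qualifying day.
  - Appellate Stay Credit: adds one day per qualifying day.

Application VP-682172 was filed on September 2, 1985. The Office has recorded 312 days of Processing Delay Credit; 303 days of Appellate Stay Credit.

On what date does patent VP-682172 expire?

Base term: filing date + 24 years → 2 September 2009.
Processing Delay Credit: +312 days → 11 July 2010.
Appellate Stay Credit: +303 days → 10 May 2011.

May 10, 2011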